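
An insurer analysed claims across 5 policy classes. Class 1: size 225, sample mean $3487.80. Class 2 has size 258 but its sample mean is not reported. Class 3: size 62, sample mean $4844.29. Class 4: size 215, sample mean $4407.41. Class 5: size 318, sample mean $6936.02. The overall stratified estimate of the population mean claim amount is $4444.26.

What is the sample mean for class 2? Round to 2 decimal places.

2141.72

N = 225 + 258 + 62 + 215 + 318 = 1078.
Overall total = μ·N = 4444.26·1078 = 4790912.28.
Subtract the known strata: 225·3487.80 + 62·4844.29 + 215·4407.41 + 318·6936.02 = 4238348.49.
Remaining total for class 2: 4790912.28 − 4238348.49 = 552563.79.
Divide by its size: 552563.79 / 258 = 2141.7201... → 2141.72.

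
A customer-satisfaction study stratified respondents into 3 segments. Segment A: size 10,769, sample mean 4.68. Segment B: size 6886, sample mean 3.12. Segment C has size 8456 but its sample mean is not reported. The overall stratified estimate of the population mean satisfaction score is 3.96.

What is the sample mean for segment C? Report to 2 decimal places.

3.73

Σ Nₕx̄ₕ = N·μ, so 8456·x̄_C = 26111·3.96 − (10769·4.68 + 6886·3.12).
= 103399.56 − 71883.24 = 31516.32.
x̄_C = 31516.32 / 8456 = 3.7271... → 3.73.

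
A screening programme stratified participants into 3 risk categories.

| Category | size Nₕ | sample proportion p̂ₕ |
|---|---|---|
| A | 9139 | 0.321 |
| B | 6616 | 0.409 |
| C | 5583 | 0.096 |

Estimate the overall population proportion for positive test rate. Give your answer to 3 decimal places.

Wₕ = Nₕ/N with N = 21338: 0.4283, 0.3101, 0.2616.
p̂_st = 0.4283·0.321 + 0.3101·0.409 + 0.2616·0.096 ≈ 0.28941... → 0.289.

0.289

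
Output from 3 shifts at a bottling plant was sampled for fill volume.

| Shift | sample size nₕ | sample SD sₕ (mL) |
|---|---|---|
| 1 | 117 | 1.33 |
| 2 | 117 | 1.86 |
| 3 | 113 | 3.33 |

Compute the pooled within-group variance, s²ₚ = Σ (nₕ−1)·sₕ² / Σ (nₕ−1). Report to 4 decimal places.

Degrees of freedom: 116 + 116 + 112 = 344.
Σ(nₕ−1)sₕ² = 116·1.7689 + 116·3.4596 + 112·11.0889 = 1848.4628.
s²ₚ = 1848.4628 / 344 = 5.373438... → 5.3734.

5.3734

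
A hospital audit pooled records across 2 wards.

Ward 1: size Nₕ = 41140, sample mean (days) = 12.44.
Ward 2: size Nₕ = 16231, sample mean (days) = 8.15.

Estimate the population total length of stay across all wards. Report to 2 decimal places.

644064.25

1: 41140·12.44 = 511781.6
2: 16231·8.15 = 132282.65
τ̂ = Σ Nₕx̄ₕ = 644064.25.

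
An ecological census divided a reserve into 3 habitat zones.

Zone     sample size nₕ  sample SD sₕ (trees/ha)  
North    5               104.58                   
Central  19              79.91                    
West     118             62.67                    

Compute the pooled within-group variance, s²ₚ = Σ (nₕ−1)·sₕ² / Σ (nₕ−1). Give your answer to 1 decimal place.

4447.6

Degrees of freedom: 4 + 18 + 117 = 139.
Σ(nₕ−1)sₕ² = 4·10936.9764 + 18·6385.6081 + 117·3927.5289 = 618209.7327.
s²ₚ = 618209.7327 / 139 = 4447.552... → 4447.6.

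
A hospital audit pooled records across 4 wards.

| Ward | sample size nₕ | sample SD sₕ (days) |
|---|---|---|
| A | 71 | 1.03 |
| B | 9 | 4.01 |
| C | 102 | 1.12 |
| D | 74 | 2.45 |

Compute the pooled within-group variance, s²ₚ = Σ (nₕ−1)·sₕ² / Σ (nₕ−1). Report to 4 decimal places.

3.0467

Degrees of freedom: 70 + 8 + 101 + 73 = 252.
Σ(nₕ−1)sₕ² = 70·1.0609 + 8·16.0801 + 101·1.2544 + 73·6.0025 = 767.7807.
s²ₚ = 767.7807 / 252 = 3.046749... → 3.0467.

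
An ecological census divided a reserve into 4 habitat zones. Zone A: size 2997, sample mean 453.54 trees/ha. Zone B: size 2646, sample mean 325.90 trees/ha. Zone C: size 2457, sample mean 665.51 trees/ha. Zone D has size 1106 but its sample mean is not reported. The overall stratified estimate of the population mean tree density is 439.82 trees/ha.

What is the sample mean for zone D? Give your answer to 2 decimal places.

173.81

Σ Nₕx̄ₕ = N·μ, so 1106·x̄_D = 9206·439.82 − (2997·453.54 + 2646·325.90 + 2457·665.51).
= 4048982.92 − 3856748.85 = 192234.07.
x̄_D = 192234.07 / 1106 = 173.8102... → 173.81.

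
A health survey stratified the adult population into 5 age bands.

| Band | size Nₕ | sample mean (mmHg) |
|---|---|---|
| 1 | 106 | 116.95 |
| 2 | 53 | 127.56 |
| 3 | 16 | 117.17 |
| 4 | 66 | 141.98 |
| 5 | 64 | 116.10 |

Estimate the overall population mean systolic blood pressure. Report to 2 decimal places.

x̄_st = (Σ Nₕx̄ₕ) / (Σ Nₕ) = (106·116.95 + 53·127.56 + 16·117.17 + 66·141.98 + 64·116.10) / 305
= 37833.18 / 305 = 124.0432... → 124.04.

124.04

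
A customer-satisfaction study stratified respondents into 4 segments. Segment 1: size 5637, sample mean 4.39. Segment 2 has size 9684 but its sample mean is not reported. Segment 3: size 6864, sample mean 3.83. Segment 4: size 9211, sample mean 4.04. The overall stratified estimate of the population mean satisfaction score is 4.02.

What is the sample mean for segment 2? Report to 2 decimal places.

Σ Nₕx̄ₕ = N·μ, so 9684·x̄_2 = 31396·4.02 − (5637·4.39 + 6864·3.83 + 9211·4.04).
= 126211.92 − 88247.99 = 37963.93.
x̄_2 = 37963.93 / 9684 = 3.9203... → 3.92.

3.92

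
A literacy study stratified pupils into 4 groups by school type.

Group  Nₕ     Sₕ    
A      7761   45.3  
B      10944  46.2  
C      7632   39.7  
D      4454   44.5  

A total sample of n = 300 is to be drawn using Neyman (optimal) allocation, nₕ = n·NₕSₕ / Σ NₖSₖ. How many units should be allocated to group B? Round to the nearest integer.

112

Σ NₕSₕ = 7761·45.3 + 10944·46.2 + 7632·39.7 + 4454·44.5 = 1358379.5.
Share for B: 505612.8/1358379.5 = 0.37222.
n_B = 300 × 0.37222 = 111.665... → 112.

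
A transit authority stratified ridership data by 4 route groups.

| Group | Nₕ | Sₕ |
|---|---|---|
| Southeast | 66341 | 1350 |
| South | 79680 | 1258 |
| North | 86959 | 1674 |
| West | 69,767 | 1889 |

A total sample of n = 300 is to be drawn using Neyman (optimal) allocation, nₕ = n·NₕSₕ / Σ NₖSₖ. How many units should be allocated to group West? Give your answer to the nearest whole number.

85

Σ NₕSₕ = 66341·1350 + 79680·1258 + 86959·1674 + 69767·1889 = 467157019.
Share for West: 131789863/467157019 = 0.28211.
n_West = 300 × 0.28211 = 84.633... → 85.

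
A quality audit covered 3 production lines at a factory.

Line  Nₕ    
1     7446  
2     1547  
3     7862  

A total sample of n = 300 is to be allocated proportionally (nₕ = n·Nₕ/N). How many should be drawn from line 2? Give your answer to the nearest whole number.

28

N = 7446 + 1547 + 7862 = 16855.
n_2 = 300·1547/16855 = 27.535... → 28.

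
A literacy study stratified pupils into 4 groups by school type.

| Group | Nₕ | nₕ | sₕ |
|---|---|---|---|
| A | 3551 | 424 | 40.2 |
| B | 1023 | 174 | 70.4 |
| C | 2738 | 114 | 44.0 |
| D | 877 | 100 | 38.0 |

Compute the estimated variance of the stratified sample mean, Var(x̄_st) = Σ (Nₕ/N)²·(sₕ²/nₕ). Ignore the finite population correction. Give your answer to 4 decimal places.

N = 8189; Wₕ = Nₕ/N.
group A: (3551/8189)²·40.2²/424 = 0.7166809
group B: (1023/8189)²·70.4²/174 = 0.4445142
group C: (2738/8189)²·44.0²/114 = 1.8984783
group D: (877/8189)²·38.0²/100 = 0.1656169
Sum = 3.2252903 → 3.2253.

3.2253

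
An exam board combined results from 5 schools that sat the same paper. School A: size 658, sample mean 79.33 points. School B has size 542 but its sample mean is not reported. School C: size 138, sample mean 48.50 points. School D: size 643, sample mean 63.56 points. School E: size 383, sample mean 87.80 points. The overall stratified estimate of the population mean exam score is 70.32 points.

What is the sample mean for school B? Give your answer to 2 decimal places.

Σ Nₕx̄ₕ = N·μ, so 542·x̄_B = 2364·70.32 − (658·79.33 + 138·48.50 + 643·63.56 + 383·87.80).
= 166236.48 − 133388.62 = 32847.86.
x̄_B = 32847.86 / 542 = 60.6049... → 60.60.

60.60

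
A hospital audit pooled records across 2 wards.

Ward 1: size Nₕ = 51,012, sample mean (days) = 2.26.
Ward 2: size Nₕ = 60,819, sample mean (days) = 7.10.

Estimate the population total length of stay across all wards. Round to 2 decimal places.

Population total = Σ Nₕ·x̄ₕ (each stratum's size times its mean).
51012·2.26 + 60819·7.10 = 115287.12 + 431814.9 = 547102.02.

547102.02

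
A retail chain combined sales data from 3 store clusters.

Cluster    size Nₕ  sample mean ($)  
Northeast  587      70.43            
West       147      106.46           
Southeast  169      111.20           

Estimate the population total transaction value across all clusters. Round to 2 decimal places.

75784.83

Northeast: 587·70.43 = 41342.41
West: 147·106.46 = 15649.62
Southeast: 169·111.20 = 18792.8
τ̂ = Σ Nₕx̄ₕ = 75784.83.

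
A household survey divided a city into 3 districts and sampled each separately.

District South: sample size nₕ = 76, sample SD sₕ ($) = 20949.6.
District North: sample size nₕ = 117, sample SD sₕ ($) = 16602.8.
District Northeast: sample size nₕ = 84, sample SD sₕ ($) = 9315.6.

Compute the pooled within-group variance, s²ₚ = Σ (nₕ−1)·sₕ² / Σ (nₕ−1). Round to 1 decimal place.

263120249.1

Degrees of freedom: 75 + 116 + 83 = 274.
Σ(nₕ−1)sₕ² = 75·438885740.16 + 116·275652967.84 + 83·86780403.36 = 72094948260.32.
s²ₚ = 72094948260.32 / 274 = 263120249.125... → 263120249.1.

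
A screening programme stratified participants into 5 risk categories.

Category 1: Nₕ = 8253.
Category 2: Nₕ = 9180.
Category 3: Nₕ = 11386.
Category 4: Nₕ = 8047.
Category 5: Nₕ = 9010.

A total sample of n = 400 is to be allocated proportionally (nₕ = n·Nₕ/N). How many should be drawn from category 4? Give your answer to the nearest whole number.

Share of category 4 = 8047/45876 = 0.17541.
Allocate 400 × 0.17541 = 70.163... → 70.

70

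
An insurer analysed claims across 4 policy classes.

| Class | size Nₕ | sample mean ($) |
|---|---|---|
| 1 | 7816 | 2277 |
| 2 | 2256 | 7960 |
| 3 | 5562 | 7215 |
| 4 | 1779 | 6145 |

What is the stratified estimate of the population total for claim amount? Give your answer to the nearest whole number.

86816577

Estimate total by summing Nₕ·x̄ₕ over strata.
7816·2277 + 2256·7960 + 5562·7215 + 1779·6145 = 17797032 + 17957760 + 40129830 + 10931955 = 86816577.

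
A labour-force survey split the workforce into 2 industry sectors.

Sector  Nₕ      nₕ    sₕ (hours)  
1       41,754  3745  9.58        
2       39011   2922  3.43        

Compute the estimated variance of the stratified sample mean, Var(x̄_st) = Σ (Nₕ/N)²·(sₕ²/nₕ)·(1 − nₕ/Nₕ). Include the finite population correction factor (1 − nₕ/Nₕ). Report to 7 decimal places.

0.0068314

N = 80765; Wₕ = Nₕ/N.
sector 1: (41754/80765)²·9.58²/3745·(1 − 3745/41754) = 0.0059623482
sector 2: (39011/80765)²·3.43²/2922·(1 − 2922/39011) = 0.0008690076
Sum = 0.0068313557 → 0.0068314.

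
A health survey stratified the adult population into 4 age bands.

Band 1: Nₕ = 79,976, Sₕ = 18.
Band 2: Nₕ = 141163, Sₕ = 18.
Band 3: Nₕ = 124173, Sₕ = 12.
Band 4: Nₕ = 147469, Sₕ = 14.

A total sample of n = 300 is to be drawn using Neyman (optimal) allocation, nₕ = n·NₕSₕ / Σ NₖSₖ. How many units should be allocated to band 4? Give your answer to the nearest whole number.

82

Σ NₕSₕ = 79976·18 + 141163·18 + 124173·12 + 147469·14 = 7535144.
Share for 4: 2064566/7535144 = 0.27399.
n_4 = 300 × 0.27399 = 82.197... → 82.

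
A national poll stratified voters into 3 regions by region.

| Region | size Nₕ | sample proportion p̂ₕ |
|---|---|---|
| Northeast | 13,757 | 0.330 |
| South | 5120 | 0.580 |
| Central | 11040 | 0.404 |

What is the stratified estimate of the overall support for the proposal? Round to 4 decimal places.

0.4001

Wₕ = Nₕ/N with N = 29917: 0.4598, 0.1711, 0.3690.
p̂_st = 0.4598·0.330 + 0.1711·0.580 + 0.3690·0.404 ≈ 0.400093... → 0.4001.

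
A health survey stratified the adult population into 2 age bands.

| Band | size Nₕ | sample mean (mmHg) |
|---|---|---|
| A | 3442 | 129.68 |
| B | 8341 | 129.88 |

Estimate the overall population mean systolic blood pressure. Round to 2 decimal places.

N = 11783; weights Wₕ = Nₕ/N = (0.2921, 0.7079).
x̄_st = Σ Wₕ·x̄ₕ = 0.2921·129.68 + 0.7079·129.88 ≈ 129.8216...
→ 129.82.

129.82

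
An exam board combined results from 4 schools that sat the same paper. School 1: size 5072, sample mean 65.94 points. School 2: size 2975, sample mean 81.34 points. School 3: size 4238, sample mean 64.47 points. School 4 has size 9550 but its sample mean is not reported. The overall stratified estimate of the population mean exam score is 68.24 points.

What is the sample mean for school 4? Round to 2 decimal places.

67.05

Σ Nₕx̄ₕ = N·μ, so 9550·x̄_4 = 21835·68.24 − (5072·65.94 + 2975·81.34 + 4238·64.47).
= 1490020.4 − 849658.04 = 640362.36.
x̄_4 = 640362.36 / 9550 = 67.0537... → 67.05.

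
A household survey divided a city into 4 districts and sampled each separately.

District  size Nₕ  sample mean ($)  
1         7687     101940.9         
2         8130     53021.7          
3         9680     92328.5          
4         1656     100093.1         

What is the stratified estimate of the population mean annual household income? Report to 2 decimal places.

N = 7687 + 8130 + 9680 + 1656 = 27153.
Overall mean = Σ (Nₕ/N)·x̄ₕ — weight by population share, not a simple average.
Σ Nₕx̄ₕ = 7687·101940.9 + 8130·53021.7 + 9680·92328.5 + 1656·100093.1 = 783619698.3 + 431066421 + 893739880 + 165754173.6 = 2274180172.9.
Divide by N: 2274180172.9 / 27153 = 83754.2877... → 83754.29.

83754.29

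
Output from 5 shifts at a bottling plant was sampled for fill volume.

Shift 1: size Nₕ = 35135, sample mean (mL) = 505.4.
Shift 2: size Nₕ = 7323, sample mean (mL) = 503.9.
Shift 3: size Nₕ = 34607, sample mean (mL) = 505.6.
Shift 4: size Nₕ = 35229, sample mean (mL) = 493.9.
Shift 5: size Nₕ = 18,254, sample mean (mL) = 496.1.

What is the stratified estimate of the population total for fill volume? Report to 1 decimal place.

65400000.4

1: 35135·505.4 = 17757229
2: 7323·503.9 = 3690059.7
3: 34607·505.6 = 17497299.2
4: 35229·493.9 = 17399603.1
5: 18254·496.1 = 9055809.4
τ̂ = Σ Nₕx̄ₕ = 65400000.4.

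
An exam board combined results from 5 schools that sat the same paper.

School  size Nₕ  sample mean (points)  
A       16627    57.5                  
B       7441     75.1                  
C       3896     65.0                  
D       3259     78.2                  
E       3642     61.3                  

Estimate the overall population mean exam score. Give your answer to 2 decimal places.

64.43

N = 16627 + 7441 + 3896 + 3259 + 3642 = 34865.
Weight each subgroup mean by Nₕ/N and sum.
Σ Nₕx̄ₕ = 16627·57.5 + 7441·75.1 + 3896·65.0 + 3259·78.2 + 3642·61.3 = 956052.5 + 558819.1 + 253240 + 254853.8 + 223254.6 = 2246220.
Divide by N: 2246220 / 34865 = 64.4262... → 64.43.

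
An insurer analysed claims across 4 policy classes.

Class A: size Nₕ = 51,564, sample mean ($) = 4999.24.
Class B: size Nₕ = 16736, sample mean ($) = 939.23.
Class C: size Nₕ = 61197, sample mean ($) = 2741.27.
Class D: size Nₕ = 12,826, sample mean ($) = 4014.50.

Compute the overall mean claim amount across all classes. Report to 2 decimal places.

3462.18

N = 51564 + 16736 + 61197 + 12826 = 142323.
Overall mean = Σ (Nₕ/N)·x̄ₕ — weight by population share, not a simple average.
Σ Nₕx̄ₕ = 51564·4999.24 + 16736·939.23 + 61197·2741.27 + 12826·4014.50 = 257780811.36 + 15718953.28 + 167757500.19 + 51489977 = 492747241.83.
Divide by N: 492747241.83 / 142323 = 3462.1758... → 3462.18.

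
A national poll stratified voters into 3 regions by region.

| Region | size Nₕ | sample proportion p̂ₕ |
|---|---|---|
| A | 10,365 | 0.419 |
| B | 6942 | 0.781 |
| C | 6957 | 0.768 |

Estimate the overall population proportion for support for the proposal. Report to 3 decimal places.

0.623

N = 10365 + 6942 + 6957 = 24264.
Overall proportion = Σ (Nₕ/N)·p̂ₕ.
Σ Nₕp̂ₕ = 4342.935 + 5421.702 + 5342.976 = 15107.613.
15107.613 / 24264 = 0.62263... → 0.623.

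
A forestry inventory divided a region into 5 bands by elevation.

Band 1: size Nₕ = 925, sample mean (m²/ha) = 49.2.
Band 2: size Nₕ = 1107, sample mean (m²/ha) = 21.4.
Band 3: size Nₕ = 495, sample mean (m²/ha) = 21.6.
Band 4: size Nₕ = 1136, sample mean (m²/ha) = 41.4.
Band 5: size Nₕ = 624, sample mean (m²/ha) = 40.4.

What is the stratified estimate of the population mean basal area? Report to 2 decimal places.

x̄_st = (Σ Nₕx̄ₕ) / (Σ Nₕ) = (925·49.2 + 1107·21.4 + 495·21.6 + 1136·41.4 + 624·40.4) / 4287
= 152131.8 / 4287 = 35.4868... → 35.49.

35.49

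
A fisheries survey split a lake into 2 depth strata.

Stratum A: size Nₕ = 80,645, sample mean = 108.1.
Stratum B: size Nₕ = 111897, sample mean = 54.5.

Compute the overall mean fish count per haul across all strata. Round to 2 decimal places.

76.95

x̄_st = (Σ Nₕx̄ₕ) / (Σ Nₕ) = (80645·108.1 + 111897·54.5) / 192542
= 14816111 / 192542 = 76.9500... → 76.95.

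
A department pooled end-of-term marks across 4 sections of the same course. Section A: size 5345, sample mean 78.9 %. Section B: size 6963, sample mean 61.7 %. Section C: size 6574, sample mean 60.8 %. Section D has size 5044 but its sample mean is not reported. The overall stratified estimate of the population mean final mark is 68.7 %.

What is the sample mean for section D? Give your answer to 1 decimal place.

77.9

N = 5345 + 6963 + 6574 + 5044 = 23926.
Overall total = μ·N = 68.7·23926 = 1643716.2.
Subtract the known strata: 5345·78.9 + 6963·61.7 + 6574·60.8 = 1251036.8.
Remaining total for section D: 1643716.2 − 1251036.8 = 392679.4.
Divide by its size: 392679.4 / 5044 = 77.851... → 77.9.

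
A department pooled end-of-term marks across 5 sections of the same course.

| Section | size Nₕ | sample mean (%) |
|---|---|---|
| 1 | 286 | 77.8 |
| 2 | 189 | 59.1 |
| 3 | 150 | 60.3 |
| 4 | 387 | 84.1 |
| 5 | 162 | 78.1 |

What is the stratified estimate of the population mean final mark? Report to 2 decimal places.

74.67

N = 1174; weights Wₕ = Nₕ/N = (0.2436, 0.1610, 0.1278, 0.3296, 0.1380).
x̄_st = Σ Wₕ·x̄ₕ = 0.2436·77.8 + 0.1610·59.1 + 0.1278·60.3 + 0.3296·84.1 + 0.1380·78.1 ≈ 74.6717...
→ 74.67.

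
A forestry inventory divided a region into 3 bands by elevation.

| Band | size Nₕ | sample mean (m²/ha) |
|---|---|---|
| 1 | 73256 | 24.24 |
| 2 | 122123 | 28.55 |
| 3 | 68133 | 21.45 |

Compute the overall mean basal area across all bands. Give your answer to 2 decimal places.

N = 263512; weights Wₕ = Nₕ/N = (0.2780, 0.4634, 0.2586).
x̄_st = Σ Wₕ·x̄ₕ = 0.2780·24.24 + 0.4634·28.55 + 0.2586·21.45 ≈ 25.5161...
→ 25.52.

25.52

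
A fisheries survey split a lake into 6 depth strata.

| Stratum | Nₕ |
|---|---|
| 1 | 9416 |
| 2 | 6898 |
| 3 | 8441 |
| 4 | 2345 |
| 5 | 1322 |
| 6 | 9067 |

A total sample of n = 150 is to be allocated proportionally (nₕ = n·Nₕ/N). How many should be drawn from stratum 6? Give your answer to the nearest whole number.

N = 9416 + 6898 + 8441 + 2345 + 1322 + 9067 = 37489.
n_6 = 150·9067/37489 = 36.279... → 36.

36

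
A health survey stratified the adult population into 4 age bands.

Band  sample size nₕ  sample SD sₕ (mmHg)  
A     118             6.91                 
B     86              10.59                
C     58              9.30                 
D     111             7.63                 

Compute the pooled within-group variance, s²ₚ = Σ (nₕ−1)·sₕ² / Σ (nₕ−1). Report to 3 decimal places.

Degrees of freedom: 117 + 85 + 57 + 110 = 369.
Σ(nₕ−1)sₕ² = 117·47.7481 + 85·112.1481 + 57·86.49 + 110·58.2169 = 26452.9052.
s²ₚ = 26452.9052 / 369 = 71.68809... → 71.688.

71.688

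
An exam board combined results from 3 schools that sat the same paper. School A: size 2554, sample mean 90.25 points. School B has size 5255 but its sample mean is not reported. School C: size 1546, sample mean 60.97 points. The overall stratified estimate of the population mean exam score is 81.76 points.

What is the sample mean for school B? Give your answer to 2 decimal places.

Σ Nₕx̄ₕ = N·μ, so 5255·x̄_B = 9355·81.76 − (2554·90.25 + 1546·60.97).
= 764864.8 − 324758.12 = 440106.68.
x̄_B = 440106.68 / 5255 = 83.7501... → 83.75.

83.75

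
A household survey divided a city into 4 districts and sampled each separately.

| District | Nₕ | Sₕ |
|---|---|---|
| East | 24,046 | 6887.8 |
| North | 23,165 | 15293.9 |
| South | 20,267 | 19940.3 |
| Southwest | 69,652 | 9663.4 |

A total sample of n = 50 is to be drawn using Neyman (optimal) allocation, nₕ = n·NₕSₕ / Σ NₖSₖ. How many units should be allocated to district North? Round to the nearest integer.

11

East: NₕSₕ = 24046·6887.8 = 165624038.8
North: NₕSₕ = 23165·15293.9 = 354283193.5
South: NₕSₕ = 20267·19940.3 = 404130060.1
Southwest: NₕSₕ = 69652·9663.4 = 673075136.8
Σ NₕSₕ = 1597112429.2.
n_North = 50·354283193.5/1597112429.2 = 11.091... → 11.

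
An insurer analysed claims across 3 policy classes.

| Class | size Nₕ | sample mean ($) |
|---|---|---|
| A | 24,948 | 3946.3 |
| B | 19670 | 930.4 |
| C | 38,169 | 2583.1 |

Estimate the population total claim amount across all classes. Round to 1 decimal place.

215347604.3

Population total = Σ Nₕ·x̄ₕ (each stratum's size times its mean).
24948·3946.3 + 19670·930.4 + 38169·2583.1 = 98452292.4 + 18300968 + 98594343.9 = 215347604.3.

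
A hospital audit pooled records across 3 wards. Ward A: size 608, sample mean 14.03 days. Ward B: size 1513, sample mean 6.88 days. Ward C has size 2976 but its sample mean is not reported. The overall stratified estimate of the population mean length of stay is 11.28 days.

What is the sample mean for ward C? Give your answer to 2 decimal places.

N = 608 + 1513 + 2976 = 5097.
Overall total = μ·N = 11.28·5097 = 57494.16.
Subtract the known strata: 608·14.03 + 1513·6.88 = 18939.68.
Remaining total for ward C: 57494.16 − 18939.68 = 38554.48.
Divide by its size: 38554.48 / 2976 = 12.9551... → 12.96.

12.96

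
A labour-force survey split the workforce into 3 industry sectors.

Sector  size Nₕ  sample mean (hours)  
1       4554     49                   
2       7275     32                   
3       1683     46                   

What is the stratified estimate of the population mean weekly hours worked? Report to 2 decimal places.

39.47

N = 13512; weights Wₕ = Nₕ/N = (0.3370, 0.5384, 0.1246).
x̄_st = Σ Wₕ·x̄ₕ = 0.3370·49 + 0.5384·32 + 0.1246·46 ≈ 39.4734...
→ 39.47.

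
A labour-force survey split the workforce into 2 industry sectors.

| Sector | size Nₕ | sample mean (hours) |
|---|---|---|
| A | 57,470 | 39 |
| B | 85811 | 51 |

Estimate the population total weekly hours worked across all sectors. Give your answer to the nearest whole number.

Estimate total by summing Nₕ·x̄ₕ over strata.
57470·39 + 85811·51 = 2241330 + 4376361 = 6617691.

6617691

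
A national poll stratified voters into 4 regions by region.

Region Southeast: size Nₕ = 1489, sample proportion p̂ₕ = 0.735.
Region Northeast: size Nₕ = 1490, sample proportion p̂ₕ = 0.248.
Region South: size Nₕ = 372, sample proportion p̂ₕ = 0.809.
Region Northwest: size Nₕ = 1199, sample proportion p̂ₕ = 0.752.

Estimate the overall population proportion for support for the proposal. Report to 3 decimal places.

0.586

N = 1489 + 1490 + 372 + 1199 = 4550.
Overall proportion = Σ (Nₕ/N)·p̂ₕ.
Σ Nₕp̂ₕ = 1094.415 + 369.52 + 300.948 + 901.648 = 2666.531.
2666.531 / 4550 = 0.58605... → 0.586.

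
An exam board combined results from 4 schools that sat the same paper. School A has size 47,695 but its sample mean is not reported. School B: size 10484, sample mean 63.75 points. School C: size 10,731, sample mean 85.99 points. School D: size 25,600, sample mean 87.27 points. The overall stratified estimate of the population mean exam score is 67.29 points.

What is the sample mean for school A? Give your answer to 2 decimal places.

53.14

N = 47695 + 10484 + 10731 + 25600 = 94510.
Overall total = μ·N = 67.29·94510 = 6359577.9.
Subtract the known strata: 10484·63.75 + 10731·85.99 + 25600·87.27 = 3825225.69.
Remaining total for school A: 6359577.9 − 3825225.69 = 2534352.21.
Divide by its size: 2534352.21 / 47695 = 53.1366... → 53.14.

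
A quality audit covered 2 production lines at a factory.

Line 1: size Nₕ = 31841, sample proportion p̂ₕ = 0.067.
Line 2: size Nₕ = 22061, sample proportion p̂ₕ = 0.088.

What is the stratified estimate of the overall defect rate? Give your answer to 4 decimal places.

0.0756

Wₕ = Nₕ/N with N = 53902: 0.5907, 0.4093.
p̂_st = 0.5907·0.067 + 0.4093·0.088 ≈ 0.075595... → 0.0756.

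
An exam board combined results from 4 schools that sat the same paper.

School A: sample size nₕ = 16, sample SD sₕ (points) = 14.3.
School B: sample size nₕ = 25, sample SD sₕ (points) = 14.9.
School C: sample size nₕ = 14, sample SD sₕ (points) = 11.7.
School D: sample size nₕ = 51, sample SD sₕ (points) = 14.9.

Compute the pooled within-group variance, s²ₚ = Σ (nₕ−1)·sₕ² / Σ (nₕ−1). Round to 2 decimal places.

A: (16−1)·14.3² = 15·204.49 = 3067.35
B: (25−1)·14.9² = 24·222.01 = 5328.24
C: (14−1)·11.7² = 13·136.89 = 1779.57
D: (51−1)·14.9² = 50·222.01 = 11100.5
Numerator = 21275.66; denominator = Σ(nₕ−1) = 102.
s²ₚ = 21275.66/102 = 208.5849... → 208.58.

208.58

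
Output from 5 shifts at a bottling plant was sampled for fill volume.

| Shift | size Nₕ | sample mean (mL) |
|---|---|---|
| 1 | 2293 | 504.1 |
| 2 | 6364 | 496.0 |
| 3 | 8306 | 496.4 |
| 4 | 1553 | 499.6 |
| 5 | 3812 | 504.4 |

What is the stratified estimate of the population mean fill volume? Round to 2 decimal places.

498.67

N = 2293 + 6364 + 8306 + 1553 + 3812 = 22328.
Overall mean = Σ (Nₕ/N)·x̄ₕ — weight by population share, not a simple average.
Σ Nₕx̄ₕ = 2293·504.1 + 6364·496.0 + 8306·496.4 + 1553·499.6 + 3812·504.4 = 1155901.3 + 3156544 + 4123098.4 + 775878.8 + 1922772.8 = 11134195.3.
Divide by N: 11134195.3 / 22328 = 498.6651... → 498.67.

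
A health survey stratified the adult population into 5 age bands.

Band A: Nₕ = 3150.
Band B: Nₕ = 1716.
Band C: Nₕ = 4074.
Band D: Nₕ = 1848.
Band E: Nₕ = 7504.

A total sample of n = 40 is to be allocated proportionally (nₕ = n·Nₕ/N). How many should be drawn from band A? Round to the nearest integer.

N = 3150 + 1716 + 4074 + 1848 + 7504 = 18292.
n_A = 40·3150/18292 = 6.888... → 7.

7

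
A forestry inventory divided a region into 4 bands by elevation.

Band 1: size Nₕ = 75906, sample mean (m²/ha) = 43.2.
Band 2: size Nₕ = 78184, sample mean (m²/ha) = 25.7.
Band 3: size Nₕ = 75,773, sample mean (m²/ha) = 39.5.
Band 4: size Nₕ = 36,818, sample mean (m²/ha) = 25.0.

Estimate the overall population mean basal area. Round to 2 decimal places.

N = 75906 + 78184 + 75773 + 36818 = 266681.
The stratified mean weights each stratum mean by its population share Nₕ/N.
Σ Nₕx̄ₕ = 75906·43.2 + 78184·25.7 + 75773·39.5 + 36818·25.0 = 3279139.2 + 2009328.8 + 2993033.5 + 920450 = 9201951.5.
Divide by N: 9201951.5 / 266681 = 34.5055... → 34.51.

34.51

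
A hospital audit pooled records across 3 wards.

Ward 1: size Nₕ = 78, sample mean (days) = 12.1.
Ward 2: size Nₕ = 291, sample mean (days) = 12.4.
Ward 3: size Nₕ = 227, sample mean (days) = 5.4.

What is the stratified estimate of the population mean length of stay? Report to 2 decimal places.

9.69

x̄_st = (Σ Nₕx̄ₕ) / (Σ Nₕ) = (78·12.1 + 291·12.4 + 227·5.4) / 596
= 5778 / 596 = 9.6946... → 9.69.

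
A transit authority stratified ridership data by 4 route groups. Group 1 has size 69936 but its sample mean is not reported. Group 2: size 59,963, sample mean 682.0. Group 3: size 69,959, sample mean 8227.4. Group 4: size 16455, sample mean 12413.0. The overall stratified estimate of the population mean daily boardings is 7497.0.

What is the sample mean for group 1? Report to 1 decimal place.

11452.9

Σ Nₕx̄ₕ = N·μ, so 69936·x̄_1 = 216313·7497.0 − (59963·682.0 + 69959·8227.4 + 16455·12413.0).
= 1621698561 − 820731357.6 = 800967203.4.
x̄_1 = 800967203.4 / 69936 = 11452.860... → 11452.9.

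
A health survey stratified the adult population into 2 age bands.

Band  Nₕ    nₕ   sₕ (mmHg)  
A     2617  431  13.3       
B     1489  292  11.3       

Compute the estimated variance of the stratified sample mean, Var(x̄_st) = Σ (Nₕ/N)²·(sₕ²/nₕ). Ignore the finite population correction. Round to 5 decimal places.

N = 4106. Term for each stratum: Wₕ²sₕ²/nₕ.
Var(x̄_st) = 0.16672302 + 0.05750764 = 0.22423066 → 0.22423.

0.22423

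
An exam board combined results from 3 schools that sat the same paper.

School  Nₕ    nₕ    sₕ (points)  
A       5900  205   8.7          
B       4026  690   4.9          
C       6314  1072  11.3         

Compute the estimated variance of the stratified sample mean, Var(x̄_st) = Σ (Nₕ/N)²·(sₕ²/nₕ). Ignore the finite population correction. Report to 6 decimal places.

0.068876

N = 16240; Wₕ = Nₕ/N.
school A: (5900/16240)²·8.7²/205 = 0.048732267
school B: (4026/16240)²·4.9²/690 = 0.002138546
school C: (6314/16240)²·11.3²/1072 = 0.018005252
Sum = 0.068876065 → 0.068876.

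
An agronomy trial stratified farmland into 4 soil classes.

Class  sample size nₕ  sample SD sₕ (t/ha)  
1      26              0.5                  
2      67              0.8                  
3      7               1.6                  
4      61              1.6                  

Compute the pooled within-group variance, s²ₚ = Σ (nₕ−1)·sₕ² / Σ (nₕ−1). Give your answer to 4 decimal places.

Degrees of freedom: 25 + 66 + 6 + 60 = 157.
Σ(nₕ−1)sₕ² = 25·0.25 + 66·0.64 + 6·2.56 + 60·2.56 = 217.45.
s²ₚ = 217.45 / 157 = 1.385032... → 1.3850.

1.3850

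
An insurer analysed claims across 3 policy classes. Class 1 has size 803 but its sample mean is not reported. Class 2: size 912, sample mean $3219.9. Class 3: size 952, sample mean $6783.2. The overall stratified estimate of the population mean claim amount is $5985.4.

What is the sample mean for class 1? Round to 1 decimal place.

8180.5

Σ Nₕx̄ₕ = N·μ, so 803·x̄_1 = 2667·5985.4 − (912·3219.9 + 952·6783.2).
= 15963061.8 − 9394155.2 = 6568906.6.
x̄_1 = 6568906.6 / 803 = 8180.457... → 8180.5.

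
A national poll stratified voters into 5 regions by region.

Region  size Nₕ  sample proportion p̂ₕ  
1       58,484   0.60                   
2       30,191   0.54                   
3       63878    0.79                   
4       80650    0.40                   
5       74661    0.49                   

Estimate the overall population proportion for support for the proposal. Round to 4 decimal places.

0.5545

Wₕ = Nₕ/N with N = 307864: 0.1900, 0.0981, 0.2075, 0.2620, 0.2425.
p̂_st = 0.1900·0.60 + 0.0981·0.54 + 0.2075·0.79 + 0.2620·0.40 + 0.2425·0.49 ≈ 0.554469... → 0.5545.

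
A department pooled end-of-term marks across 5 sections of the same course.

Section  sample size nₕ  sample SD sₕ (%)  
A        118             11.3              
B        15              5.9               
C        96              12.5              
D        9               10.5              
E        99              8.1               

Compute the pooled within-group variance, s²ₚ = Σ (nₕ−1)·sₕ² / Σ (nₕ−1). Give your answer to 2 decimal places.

113.20

Degrees of freedom: 117 + 14 + 95 + 8 + 98 = 332.
Σ(nₕ−1)sₕ² = 117·127.69 + 14·34.81 + 95·156.25 + 8·110.25 + 98·65.61 = 37582.6.
s²ₚ = 37582.6 / 332 = 113.2006... → 113.20.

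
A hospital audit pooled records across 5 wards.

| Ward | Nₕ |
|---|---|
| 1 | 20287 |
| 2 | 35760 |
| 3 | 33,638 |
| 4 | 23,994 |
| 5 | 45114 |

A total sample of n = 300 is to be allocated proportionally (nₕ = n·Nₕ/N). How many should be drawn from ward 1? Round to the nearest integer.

Share of ward 1 = 20287/158793 = 0.12776.
Allocate 300 × 0.12776 = 38.327... → 38.

38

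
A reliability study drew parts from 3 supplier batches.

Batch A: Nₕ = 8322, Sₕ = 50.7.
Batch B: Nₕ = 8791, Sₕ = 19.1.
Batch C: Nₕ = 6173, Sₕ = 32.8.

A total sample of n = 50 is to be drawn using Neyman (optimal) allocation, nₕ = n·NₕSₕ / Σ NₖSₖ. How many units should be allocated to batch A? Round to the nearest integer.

A: NₕSₕ = 8322·50.7 = 421925.4
B: NₕSₕ = 8791·19.1 = 167908.1
C: NₕSₕ = 6173·32.8 = 202474.4
Σ NₕSₕ = 792307.9.
n_A = 50·421925.4/792307.9 = 26.626... → 27.

27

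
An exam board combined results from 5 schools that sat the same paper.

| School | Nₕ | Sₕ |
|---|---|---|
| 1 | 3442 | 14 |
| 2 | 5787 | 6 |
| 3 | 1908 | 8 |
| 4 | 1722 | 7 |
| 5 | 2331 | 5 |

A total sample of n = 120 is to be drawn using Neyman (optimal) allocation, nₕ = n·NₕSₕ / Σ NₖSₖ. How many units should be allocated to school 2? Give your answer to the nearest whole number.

34

1: NₕSₕ = 3442·14 = 48188
2: NₕSₕ = 5787·6 = 34722
3: NₕSₕ = 1908·8 = 15264
4: NₕSₕ = 1722·7 = 12054
5: NₕSₕ = 2331·5 = 11655
Σ NₕSₕ = 121883.
n_2 = 120·34722/121883 = 34.186... → 34.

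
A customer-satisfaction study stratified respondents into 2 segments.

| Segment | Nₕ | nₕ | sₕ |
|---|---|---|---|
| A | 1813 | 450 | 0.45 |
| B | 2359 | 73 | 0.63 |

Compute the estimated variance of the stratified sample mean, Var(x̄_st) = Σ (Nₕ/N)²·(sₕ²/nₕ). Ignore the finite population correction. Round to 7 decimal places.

N = 4172; Wₕ = Nₕ/N.
segment A: (1813/4172)²·0.45²/450 = 0.0000849805
segment B: (2359/4172)²·0.63²/73 = 0.0017383032
Sum = 0.0018232837 → 0.0018233.

0.0018233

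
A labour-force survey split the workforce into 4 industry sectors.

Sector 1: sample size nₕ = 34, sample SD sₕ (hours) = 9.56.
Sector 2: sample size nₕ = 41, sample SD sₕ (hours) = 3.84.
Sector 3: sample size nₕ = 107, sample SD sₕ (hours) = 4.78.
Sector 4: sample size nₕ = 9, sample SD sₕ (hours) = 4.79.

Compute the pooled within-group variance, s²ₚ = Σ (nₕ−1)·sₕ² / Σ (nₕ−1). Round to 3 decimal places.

1: (34−1)·9.56² = 33·91.3936 = 3015.9888
2: (41−1)·3.84² = 40·14.7456 = 589.824
3: (107−1)·4.78² = 106·22.8484 = 2421.9304
4: (9−1)·4.79² = 8·22.9441 = 183.5528
Numerator = 6211.296; denominator = Σ(nₕ−1) = 187.
s²ₚ = 6211.296/187 = 33.21549... → 33.215.

33.215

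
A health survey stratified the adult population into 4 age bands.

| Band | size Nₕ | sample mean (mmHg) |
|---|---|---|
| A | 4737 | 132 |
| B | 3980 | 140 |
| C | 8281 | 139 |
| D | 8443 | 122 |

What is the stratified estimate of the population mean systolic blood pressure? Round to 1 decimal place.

N = 4737 + 3980 + 8281 + 8443 = 25441.
Weight each subgroup mean by Nₕ/N and sum.
Σ Nₕx̄ₕ = 4737·132 + 3980·140 + 8281·139 + 8443·122 = 625284 + 557200 + 1151059 + 1030046 = 3363589.
Divide by N: 3363589 / 25441 = 132.211... → 132.2.

132.2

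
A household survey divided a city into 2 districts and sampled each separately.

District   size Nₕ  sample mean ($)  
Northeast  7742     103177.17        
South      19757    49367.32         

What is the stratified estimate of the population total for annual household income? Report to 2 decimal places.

1774147791.38

Population total = Σ Nₕ·x̄ₕ (each stratum's size times its mean).
7742·103177.17 + 19757·49367.32 = 798797650.14 + 975350141.24 = 1774147791.38.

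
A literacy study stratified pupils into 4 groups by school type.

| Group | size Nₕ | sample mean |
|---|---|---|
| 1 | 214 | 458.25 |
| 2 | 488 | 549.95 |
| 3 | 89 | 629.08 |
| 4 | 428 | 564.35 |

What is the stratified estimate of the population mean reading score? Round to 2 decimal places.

N = 214 + 488 + 89 + 428 = 1219.
Overall mean = Σ (Nₕ/N)·x̄ₕ — weight by population share, not a simple average.
Σ Nₕx̄ₕ = 214·458.25 + 488·549.95 + 89·629.08 + 428·564.35 = 98065.5 + 268375.6 + 55988.12 + 241541.8 = 663971.02.
Divide by N: 663971.02 / 1219 = 544.6850... → 544.69.

544.69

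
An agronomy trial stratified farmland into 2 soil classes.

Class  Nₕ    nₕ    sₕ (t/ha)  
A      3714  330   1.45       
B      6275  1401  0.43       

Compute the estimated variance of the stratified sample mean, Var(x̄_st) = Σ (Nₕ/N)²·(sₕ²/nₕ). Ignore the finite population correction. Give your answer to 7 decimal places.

N = 9989. Term for each stratum: Wₕ²sₕ²/nₕ.
Var(x̄_st) = 0.0008807686 + 0.0000520813 = 0.0009328500 → 0.0009328.

0.0009328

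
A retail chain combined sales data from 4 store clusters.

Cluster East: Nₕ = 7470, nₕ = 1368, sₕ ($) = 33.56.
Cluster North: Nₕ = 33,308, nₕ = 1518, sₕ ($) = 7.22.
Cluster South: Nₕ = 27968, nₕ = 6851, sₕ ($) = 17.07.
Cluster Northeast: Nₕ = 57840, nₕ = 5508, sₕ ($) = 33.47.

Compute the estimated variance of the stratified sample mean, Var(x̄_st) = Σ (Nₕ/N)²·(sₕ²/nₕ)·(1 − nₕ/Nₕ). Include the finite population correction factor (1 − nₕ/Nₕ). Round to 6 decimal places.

0.044597

N = 126586. Term for each stratum: Wₕ²sₕ²/nₕ·(1−nₕ/Nₕ).
Var(x̄_st) = 0.002341959 + 0.002269187 + 0.001567600 + 0.038418620 = 0.044597366 → 0.044597.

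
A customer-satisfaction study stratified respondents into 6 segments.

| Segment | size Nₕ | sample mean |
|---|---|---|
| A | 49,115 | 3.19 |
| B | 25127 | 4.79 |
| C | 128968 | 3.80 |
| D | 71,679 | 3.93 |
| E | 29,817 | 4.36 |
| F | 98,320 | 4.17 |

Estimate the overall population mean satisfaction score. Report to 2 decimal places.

3.94

x̄_st = (Σ Nₕx̄ₕ) / (Σ Nₕ) = (49115·3.19 + 25127·4.79 + 128968·3.80 + 71679·3.93 + 29817·4.36 + 98320·4.17) / 403026
= 1588808.57 / 403026 = 3.9422... → 3.94.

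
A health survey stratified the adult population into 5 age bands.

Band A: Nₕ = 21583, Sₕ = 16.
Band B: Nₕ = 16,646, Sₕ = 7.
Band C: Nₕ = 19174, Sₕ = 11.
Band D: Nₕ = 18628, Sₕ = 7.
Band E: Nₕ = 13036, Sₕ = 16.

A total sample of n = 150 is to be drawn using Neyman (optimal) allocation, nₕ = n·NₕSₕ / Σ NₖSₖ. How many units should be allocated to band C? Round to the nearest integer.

31

Σ NₕSₕ = 21583·16 + 16646·7 + 19174·11 + 18628·7 + 13036·16 = 1011736.
Share for C: 210914/1011736 = 0.20847.
n_C = 150 × 0.20847 = 31.270... → 31.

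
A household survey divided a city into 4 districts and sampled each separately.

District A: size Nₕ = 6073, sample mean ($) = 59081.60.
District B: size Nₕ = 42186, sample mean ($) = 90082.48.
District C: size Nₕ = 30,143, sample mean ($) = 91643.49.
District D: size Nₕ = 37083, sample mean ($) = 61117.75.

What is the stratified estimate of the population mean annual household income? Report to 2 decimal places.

N = 6073 + 42186 + 30143 + 37083 = 115485.
The stratified mean weights each stratum mean by its population share Nₕ/N.
Σ Nₕx̄ₕ = 6073·59081.60 + 42186·90082.48 + 30143·91643.49 + 37083·61117.75 = 358802556.8 + 3800219501.28 + 2762409719.07 + 2266429523.25 = 9187861300.4.
Divide by N: 9187861300.4 / 115485 = 79558.9150... → 79558.92.

79558.92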